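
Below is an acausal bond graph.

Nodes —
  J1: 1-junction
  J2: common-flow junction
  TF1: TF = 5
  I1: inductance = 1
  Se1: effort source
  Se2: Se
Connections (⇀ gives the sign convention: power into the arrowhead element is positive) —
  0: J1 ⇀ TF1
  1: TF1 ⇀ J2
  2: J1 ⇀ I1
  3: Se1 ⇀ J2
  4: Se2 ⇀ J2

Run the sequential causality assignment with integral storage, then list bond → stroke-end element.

bond 3 stroke at J2  (Se1 fixes effort; stroke away)
bond 4 stroke at J2  (Se2 fixes effort; stroke away)
bond 1 stroke at TF1  (J2: last free bond brings flow in)
bond 0 stroke at J1  (through TF1, causality passes straight; one stroke at TF1)
bond 2 stroke at I1  (J1 needs exactly one f-in)

b0 stroke at J1
b1 stroke at TF1
b2 stroke at I1
b3 stroke at J2
b4 stroke at J2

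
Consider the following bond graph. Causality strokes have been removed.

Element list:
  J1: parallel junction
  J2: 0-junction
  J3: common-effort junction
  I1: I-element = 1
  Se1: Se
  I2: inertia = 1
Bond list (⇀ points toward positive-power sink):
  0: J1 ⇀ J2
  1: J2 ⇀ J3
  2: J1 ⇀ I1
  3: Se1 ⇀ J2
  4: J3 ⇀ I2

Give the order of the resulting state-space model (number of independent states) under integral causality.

b3 stroke at J2  (source Se1 imposes e)
b0 stroke at J1  (common-e at J2 fixed by 3)
b1 stroke at J3  (J2: bond 3 brought effort, rest push out)
b4 stroke at I2  (J3: bond 1 brought effort, rest push out)
b2 stroke at I1  (J1 effort already set via bond 0)

2  (I1, I2 all integral)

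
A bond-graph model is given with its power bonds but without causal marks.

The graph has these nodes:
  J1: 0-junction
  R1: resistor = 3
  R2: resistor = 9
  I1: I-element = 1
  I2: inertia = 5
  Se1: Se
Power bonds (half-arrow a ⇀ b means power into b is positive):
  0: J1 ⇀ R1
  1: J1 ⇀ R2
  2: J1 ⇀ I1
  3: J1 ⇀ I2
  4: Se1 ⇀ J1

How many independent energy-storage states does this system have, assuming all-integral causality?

#4 stroke→J1  (Se1 fixes effort; stroke away)
#0 stroke→R1  (J1 effort already set via bond 4)
#1 stroke→R2  (J1: bond 4 brought effort, rest push out)
#2 stroke→I1  (common-e at J1 fixed by 4)
#3 stroke→I2  (common-e at J1 fixed by 4)

2  (I1, I2 all integral)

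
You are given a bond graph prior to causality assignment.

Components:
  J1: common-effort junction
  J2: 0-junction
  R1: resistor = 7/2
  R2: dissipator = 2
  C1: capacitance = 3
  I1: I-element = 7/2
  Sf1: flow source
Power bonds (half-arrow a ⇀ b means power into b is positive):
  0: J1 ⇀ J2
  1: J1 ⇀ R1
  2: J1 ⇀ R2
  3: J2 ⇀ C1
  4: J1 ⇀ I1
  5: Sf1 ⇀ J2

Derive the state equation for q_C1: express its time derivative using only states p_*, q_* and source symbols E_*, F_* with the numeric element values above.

dq_C1/dt = F_Sf1 - 2*p_I1/7 - 11*q_C1/42

b5 stroke→Sf1  (Sf1 fixes flow; stroke at Sf1)
b3 stroke→J2  (C1 integral (e out))
b0 stroke→J1  (J2: bond 3 brought effort, rest push out)
b1 stroke→R1  (J1: bond 0 brought effort, rest push out)
b2 stroke→R2  (J1 effort already set via bond 0)
b4 stroke→I1  (common-e at J1 fixed by 0)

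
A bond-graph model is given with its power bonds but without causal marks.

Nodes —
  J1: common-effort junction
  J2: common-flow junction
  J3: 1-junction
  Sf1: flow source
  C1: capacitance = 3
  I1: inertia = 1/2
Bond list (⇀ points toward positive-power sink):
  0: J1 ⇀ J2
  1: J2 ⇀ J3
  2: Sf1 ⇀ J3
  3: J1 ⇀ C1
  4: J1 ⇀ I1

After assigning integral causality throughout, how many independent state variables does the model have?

2  (C1, I1 all integral)

#2 stroke at Sf1  (Sf1: flow source, stroke at near end)
#1 stroke at J3  (1-jn J3 has f-setter on 2)
#0 stroke at J2  (J2 flow already set via bond 1)
#3 stroke at J1  (C1 outputs effort q/C1)
#4 stroke at I1  (J1: bond 3 brought effort, rest push out)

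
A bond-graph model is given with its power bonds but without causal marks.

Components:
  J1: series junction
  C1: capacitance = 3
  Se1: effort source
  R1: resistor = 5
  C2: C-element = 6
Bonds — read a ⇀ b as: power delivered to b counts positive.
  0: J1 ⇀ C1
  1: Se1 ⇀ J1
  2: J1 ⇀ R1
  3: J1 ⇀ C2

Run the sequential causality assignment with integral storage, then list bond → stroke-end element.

β0 |J1
β1 |J1
β2 |R1
β3 |J1

#1 →J1  (source Se1 imposes e)
#0 →J1  (C1: C, integral causality)
#3 →J1  (C2: C, integral causality)
#2 →R1  (only one flow-in slot at J1)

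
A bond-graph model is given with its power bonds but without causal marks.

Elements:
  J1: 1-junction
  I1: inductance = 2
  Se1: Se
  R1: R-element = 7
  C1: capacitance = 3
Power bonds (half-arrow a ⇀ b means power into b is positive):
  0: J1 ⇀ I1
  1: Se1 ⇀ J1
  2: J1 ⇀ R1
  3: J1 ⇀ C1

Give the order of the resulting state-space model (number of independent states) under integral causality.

2  (C1, I1 all integral)

b1 |J1  (source Se1 imposes e)
b0 |I1  (prefer integral on I1)
b2 |J1  (J1 flow already set via bond 0)
b3 |J1  (J1 flow already set via bond 0)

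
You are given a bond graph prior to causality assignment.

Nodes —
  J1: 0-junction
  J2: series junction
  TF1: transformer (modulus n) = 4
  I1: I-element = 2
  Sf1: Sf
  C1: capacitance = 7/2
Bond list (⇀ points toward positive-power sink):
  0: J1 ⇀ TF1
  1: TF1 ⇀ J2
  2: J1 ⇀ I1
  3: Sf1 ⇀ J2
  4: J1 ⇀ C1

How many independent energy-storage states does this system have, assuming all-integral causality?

2  (C1, I1 all integral)

bond 3 →Sf1  (source Sf1 imposes f)
bond 1 →J2  (J2: bond 3 brought flow, rest push out)
bond 0 →TF1  (TF TF1: opposite of bond 1)
bond 2 →I1  (prefer integral on I1)
bond 4 →J1  (only one effort-in slot at J1)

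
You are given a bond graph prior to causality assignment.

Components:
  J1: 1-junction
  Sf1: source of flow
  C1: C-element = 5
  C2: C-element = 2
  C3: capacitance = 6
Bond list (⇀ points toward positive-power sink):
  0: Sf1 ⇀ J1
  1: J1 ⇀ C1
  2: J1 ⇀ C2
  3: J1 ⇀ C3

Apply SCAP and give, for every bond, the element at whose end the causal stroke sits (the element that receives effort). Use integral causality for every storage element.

bond 0 →Sf1  (Sf1 (Sf) sets flow on bond)
bond 1 →J1  (1-jn J1 has f-setter on 0)
bond 2 →J1  (common-f at J1 fixed by 0)
bond 3 →J1  (1-jn J1 has f-setter on 0)

#0 stroke→Sf1
#1 stroke→J1
#2 stroke→J1
#3 stroke→J1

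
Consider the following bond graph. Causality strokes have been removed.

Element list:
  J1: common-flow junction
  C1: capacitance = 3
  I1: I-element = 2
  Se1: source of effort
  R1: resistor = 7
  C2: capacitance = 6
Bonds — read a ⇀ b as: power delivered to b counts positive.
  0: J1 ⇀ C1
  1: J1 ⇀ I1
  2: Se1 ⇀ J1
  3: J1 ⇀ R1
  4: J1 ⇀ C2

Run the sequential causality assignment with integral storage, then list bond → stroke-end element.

bond 2 stroke at J1  (Se1: effort source, stroke at far end)
bond 0 stroke at J1  (C1: C, integral causality)
bond 1 stroke at I1  (prefer integral on I1)
bond 3 stroke at J1  (1-jn J1 has f-setter on 1)
bond 4 stroke at J1  (common-f at J1 fixed by 1)

#0 →J1
#1 →I1
#2 →J1
#3 →J1
#4 →J1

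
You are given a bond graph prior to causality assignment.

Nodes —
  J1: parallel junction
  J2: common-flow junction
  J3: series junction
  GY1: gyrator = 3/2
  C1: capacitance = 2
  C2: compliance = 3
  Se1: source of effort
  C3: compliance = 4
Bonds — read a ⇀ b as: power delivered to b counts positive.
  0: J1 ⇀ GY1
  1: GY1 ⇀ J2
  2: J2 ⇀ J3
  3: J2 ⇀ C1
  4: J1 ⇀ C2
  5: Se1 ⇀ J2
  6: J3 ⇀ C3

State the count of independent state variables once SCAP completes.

bond 5 stroke→J2  (Se1 (Se) sets effort on bond)
bond 3 stroke→J2  (C1 outputs effort q/C1)
bond 4 stroke→J1  (C2 integral (e out))
bond 0 stroke→GY1  (J1: bond 4 brought effort, rest push out)
bond 1 stroke→GY1  (through GY1, causality inverts; strokes same side of GY1)
bond 2 stroke→J2  (1-jn J2 has f-setter on 1)
bond 6 stroke→J3  (J3 flow already set via bond 2)

3  (C1, C2, C3 all integral)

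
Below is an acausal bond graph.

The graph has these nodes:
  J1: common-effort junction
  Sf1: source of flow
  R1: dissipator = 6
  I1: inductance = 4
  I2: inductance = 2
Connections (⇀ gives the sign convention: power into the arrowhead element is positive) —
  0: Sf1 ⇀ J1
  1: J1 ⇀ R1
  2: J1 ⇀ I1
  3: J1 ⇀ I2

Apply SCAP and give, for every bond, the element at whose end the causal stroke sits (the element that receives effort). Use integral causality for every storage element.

#0 |Sf1  (Sf1: flow source, stroke at near end)
#2 |I1  (prefer integral on I1)
#3 |I2  (I2 integral (f out))
#1 |J1  (J1: last free bond brings effort in)

bond 0 |Sf1
bond 1 |J1
bond 2 |I1
bond 3 |I2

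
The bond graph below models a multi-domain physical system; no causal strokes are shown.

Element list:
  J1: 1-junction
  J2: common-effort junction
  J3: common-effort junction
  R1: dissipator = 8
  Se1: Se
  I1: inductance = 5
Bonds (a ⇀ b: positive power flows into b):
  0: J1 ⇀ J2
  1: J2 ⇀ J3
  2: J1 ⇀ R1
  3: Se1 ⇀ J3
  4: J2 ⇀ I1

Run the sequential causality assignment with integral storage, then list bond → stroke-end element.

#3 stroke at J3  (Se1: effort source, stroke at far end)
#1 stroke at J2  (J3: bond 3 brought effort, rest push out)
#0 stroke at J1  (0-jn J2 has e-setter on 1)
#4 stroke at I1  (J2: bond 1 brought effort, rest push out)
#2 stroke at R1  (closing 1-jn rule on J1)

#0 stroke→J1
#1 stroke→J2
#2 stroke→R1
#3 stroke→J3
#4 stroke→I1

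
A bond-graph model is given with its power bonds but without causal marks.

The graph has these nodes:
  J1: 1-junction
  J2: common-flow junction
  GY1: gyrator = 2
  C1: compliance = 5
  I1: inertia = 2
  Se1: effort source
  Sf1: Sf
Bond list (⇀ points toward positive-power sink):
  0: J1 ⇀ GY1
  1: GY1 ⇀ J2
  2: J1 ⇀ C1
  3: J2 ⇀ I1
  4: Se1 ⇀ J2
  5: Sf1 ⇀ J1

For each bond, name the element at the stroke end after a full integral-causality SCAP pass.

#4 →J2  (Se1 fixes effort; stroke away)
#5 →Sf1  (Sf1 (Sf) sets flow on bond)
#0 →J1  (1-jn J1 has f-setter on 5)
#2 →J1  (common-f at J1 fixed by 5)
#1 →J2  (through GY1, causality inverts; strokes same side of GY1)
#3 →I1  (only one flow-in slot at J2)

bond 0 |J1
bond 1 |J2
bond 2 |J1
bond 3 |I1
bond 4 |J2
bond 5 |Sf1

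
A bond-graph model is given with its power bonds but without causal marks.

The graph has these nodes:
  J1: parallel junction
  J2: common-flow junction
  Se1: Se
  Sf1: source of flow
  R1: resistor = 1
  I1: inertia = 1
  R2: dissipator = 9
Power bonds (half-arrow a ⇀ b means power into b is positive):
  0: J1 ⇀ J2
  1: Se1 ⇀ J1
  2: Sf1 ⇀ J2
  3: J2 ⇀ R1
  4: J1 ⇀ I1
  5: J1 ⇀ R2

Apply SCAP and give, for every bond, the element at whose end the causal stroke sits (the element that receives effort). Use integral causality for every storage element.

#0 |J2
#1 |J1
#2 |Sf1
#3 |J2
#4 |I1
#5 |R2

#1 stroke→J1  (Se1: effort source, stroke at far end)
#2 stroke→Sf1  (Sf1 (Sf) sets flow on bond)
#0 stroke→J2  (J1: bond 1 brought effort, rest push out)
#4 stroke→I1  (0-jn J1 has e-setter on 1)
#5 stroke→R2  (J1 effort already set via bond 1)
#3 stroke→J2  (1-jn J2 has f-setter on 2)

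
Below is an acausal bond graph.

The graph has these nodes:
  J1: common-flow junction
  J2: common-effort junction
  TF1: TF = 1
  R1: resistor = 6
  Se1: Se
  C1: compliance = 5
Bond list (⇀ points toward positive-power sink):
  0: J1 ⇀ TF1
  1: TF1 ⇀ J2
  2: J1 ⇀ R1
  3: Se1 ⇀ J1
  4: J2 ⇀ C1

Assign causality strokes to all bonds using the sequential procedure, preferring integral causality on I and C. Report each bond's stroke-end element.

β0 stroke→J1
β1 stroke→TF1
β2 stroke→R1
β3 stroke→J1
β4 stroke→J2

β3 →J1  (source Se1 imposes e)
β4 →J2  (prefer integral on C1)
β1 →TF1  (common-e at J2 fixed by 4)
β0 →J1  (TF1 one-in-one-out from 1)
β2 →R1  (only one flow-in slot at J1)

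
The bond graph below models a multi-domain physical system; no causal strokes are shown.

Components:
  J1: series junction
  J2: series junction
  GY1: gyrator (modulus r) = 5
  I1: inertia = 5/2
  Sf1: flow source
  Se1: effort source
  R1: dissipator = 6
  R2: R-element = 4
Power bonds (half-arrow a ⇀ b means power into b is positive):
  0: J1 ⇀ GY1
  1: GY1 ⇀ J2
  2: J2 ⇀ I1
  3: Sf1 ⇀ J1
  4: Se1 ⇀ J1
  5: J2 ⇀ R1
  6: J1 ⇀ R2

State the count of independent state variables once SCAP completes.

1  (I1 all integral)

bond 3 stroke→Sf1  (Sf1 (Sf) sets flow on bond)
bond 4 stroke→J1  (Se1: effort source, stroke at far end)
bond 0 stroke→J1  (J1 flow already set via bond 3)
bond 6 stroke→J1  (common-f at J1 fixed by 3)
bond 1 stroke→J2  (through GY1, causality inverts; strokes same side of GY1)
bond 2 stroke→I1  (I1: I, integral causality)
bond 5 stroke→J2  (J2: bond 2 brought flow, rest push out)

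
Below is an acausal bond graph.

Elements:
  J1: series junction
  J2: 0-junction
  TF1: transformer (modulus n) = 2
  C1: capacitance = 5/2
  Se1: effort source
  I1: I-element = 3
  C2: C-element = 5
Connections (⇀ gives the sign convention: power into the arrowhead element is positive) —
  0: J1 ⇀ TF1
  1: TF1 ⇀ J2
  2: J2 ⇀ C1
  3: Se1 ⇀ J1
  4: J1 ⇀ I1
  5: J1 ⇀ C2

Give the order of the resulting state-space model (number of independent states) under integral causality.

3  (C1, C2, I1 all integral)

bond 3 stroke→J1  (Se1: effort source, stroke at far end)
bond 2 stroke→J2  (C1: C, integral causality)
bond 1 stroke→TF1  (0-jn J2 has e-setter on 2)
bond 0 stroke→J1  (TF1: transformer flips bond 1)
bond 4 stroke→I1  (prefer integral on I1)
bond 5 stroke→J1  (J1 flow already set via bond 4)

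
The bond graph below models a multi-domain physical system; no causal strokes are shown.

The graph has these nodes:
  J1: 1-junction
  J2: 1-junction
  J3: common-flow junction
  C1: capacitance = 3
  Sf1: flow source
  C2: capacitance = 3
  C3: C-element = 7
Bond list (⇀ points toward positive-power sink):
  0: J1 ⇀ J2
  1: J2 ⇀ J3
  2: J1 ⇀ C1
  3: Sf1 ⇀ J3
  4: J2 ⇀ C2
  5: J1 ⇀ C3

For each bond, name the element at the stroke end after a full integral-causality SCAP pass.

#3 |Sf1  (Sf1 fixes flow; stroke at Sf1)
#1 |J3  (1-jn J3 has f-setter on 3)
#0 |J2  (common-f at J2 fixed by 1)
#4 |J2  (J2: bond 1 brought flow, rest push out)
#2 |J1  (J1 flow already set via bond 0)
#5 |J1  (1-jn J1 has f-setter on 0)

bond 0 stroke at J2
bond 1 stroke at J3
bond 2 stroke at J1
bond 3 stroke at Sf1
bond 4 stroke at J2
bond 5 stroke at J1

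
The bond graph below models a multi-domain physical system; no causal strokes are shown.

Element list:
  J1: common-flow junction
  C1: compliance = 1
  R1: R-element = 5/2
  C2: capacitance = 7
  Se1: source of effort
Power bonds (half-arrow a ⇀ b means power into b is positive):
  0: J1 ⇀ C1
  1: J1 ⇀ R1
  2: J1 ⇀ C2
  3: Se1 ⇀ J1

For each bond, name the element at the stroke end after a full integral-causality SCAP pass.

#3 stroke at J1  (Se1: effort source, stroke at far end)
#0 stroke at J1  (C1 outputs effort q/C1)
#2 stroke at J1  (C2: C, integral causality)
#1 stroke at R1  (J1 needs exactly one f-in)

β0 →J1
β1 →R1
β2 →J1
β3 →J1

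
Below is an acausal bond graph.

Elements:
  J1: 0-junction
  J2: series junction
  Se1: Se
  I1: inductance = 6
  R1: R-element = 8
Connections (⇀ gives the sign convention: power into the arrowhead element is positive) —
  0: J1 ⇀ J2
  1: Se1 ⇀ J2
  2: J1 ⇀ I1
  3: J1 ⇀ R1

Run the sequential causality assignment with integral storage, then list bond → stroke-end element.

β1 →J2  (Se1 (Se) sets effort on bond)
β0 →J1  (J2: last free bond brings flow in)
β2 →I1  (J1: bond 0 brought effort, rest push out)
β3 →R1  (0-jn J1 has e-setter on 0)

β0 |J1
β1 |J2
β2 |I1
β3 |R1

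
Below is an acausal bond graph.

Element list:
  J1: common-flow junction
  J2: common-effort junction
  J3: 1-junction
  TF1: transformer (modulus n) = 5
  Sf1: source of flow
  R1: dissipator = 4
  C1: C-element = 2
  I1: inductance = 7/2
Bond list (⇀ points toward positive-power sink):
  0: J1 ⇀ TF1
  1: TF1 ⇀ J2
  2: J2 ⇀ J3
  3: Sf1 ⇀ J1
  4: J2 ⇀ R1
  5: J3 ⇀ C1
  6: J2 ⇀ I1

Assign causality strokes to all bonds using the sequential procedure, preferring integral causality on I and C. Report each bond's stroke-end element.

b3 stroke at Sf1  (Sf1: flow source, stroke at near end)
b0 stroke at J1  (common-f at J1 fixed by 3)
b1 stroke at TF1  (TF TF1: opposite of bond 0)
b5 stroke at J3  (C1: C, integral causality)
b2 stroke at J2  (closing 1-jn rule on J3)
b4 stroke at R1  (J2 effort already set via bond 2)
b6 stroke at I1  (J2 effort already set via bond 2)

#0 stroke at J1
#1 stroke at TF1
#2 stroke at J2
#3 stroke at Sf1
#4 stroke at R1
#5 stroke at J3
#6 stroke at I1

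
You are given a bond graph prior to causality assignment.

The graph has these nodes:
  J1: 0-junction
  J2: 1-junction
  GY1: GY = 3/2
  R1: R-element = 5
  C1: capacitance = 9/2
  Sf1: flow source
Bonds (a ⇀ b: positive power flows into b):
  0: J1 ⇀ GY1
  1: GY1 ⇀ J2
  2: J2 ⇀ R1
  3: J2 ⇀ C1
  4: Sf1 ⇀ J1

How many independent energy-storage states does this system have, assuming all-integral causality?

1  (C1 all integral)

#4 |Sf1  (Sf1 fixes flow; stroke at Sf1)
#0 |J1  (J1 needs exactly one e-in)
#1 |J2  (GY GY1: same side as bond 0)
#3 |J2  (C1 outputs effort q/C1)
#2 |R1  (J2: last free bond brings flow in)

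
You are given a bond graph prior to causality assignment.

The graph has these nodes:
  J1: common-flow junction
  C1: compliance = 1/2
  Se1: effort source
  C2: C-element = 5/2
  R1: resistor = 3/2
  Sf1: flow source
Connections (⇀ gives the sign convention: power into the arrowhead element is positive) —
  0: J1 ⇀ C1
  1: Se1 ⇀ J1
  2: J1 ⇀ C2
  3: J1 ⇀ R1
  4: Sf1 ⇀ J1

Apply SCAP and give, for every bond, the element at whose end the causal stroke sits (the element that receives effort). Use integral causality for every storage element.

b1 |J1  (Se1 fixes effort; stroke away)
b4 |Sf1  (Sf1: flow source, stroke at near end)
b0 |J1  (J1 flow already set via bond 4)
b2 |J1  (J1 flow already set via bond 4)
b3 |J1  (common-f at J1 fixed by 4)

b0 stroke at J1
b1 stroke at J1
b2 stroke at J1
b3 stroke at J1
b4 stroke at Sf1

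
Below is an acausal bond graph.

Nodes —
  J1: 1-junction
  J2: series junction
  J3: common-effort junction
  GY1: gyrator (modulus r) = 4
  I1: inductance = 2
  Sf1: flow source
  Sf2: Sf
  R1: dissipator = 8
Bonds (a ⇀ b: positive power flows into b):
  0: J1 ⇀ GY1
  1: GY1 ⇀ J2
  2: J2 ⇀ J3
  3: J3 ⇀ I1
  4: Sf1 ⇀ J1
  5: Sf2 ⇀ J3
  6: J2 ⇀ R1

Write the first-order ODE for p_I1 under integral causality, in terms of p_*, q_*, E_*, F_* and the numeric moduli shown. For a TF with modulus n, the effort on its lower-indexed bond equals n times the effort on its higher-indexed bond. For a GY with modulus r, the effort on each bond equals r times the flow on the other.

β4 |Sf1  (source Sf1 imposes f)
β5 |Sf2  (Sf2: flow source, stroke at near end)
β0 |J1  (J1 flow already set via bond 4)
β1 |J2  (GY1 both-in/both-out from 0)
β3 |I1  (prefer integral on I1)
β2 |J3  (J3 needs exactly one e-in)
β6 |J2  (J2 flow already set via bond 2)

dp_I1/dt = 4*F_Sf1 + 8*F_Sf2 - 4*p_I1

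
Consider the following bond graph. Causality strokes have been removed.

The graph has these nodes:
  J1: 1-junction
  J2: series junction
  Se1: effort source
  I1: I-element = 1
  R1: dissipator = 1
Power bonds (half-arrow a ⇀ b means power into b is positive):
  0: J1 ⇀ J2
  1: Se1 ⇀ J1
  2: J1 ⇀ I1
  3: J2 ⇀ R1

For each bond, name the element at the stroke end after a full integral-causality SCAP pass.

b1 →J1  (Se1 (Se) sets effort on bond)
b2 →I1  (I1: I, integral causality)
b0 →J1  (J1: bond 2 brought flow, rest push out)
b3 →J2  (J2: bond 0 brought flow, rest push out)

bond 0 →J1
bond 1 →J1
bond 2 →I1
bond 3 →J2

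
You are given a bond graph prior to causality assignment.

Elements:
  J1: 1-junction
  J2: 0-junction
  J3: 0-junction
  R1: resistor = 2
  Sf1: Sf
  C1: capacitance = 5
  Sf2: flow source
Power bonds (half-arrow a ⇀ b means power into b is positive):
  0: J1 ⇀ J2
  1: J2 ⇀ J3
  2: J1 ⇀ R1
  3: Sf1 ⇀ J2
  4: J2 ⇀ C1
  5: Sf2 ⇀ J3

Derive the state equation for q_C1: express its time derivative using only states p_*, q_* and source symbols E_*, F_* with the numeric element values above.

#3 stroke→Sf1  (source Sf1 imposes f)
#5 stroke→Sf2  (source Sf2 imposes f)
#1 stroke→J3  (J3: last free bond brings effort in)
#4 stroke→J2  (C1 integral (e out))
#0 stroke→J1  (J2: bond 4 brought effort, rest push out)
#2 stroke→R1  (closing 1-jn rule on J1)

dq_C1/dt = F_Sf1 + F_Sf2 - q_C1/10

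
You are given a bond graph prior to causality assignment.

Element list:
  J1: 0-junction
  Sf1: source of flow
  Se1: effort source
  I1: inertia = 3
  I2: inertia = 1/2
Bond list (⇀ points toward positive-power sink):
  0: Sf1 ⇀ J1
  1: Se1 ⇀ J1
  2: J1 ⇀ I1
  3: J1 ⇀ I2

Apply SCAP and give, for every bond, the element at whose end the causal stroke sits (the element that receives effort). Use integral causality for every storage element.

β0 stroke→Sf1
β1 stroke→J1
β2 stroke→I1
β3 stroke→I2

b0 stroke→Sf1  (Sf1: flow source, stroke at near end)
b1 stroke→J1  (Se1 (Se) sets effort on bond)
b2 stroke→I1  (0-jn J1 has e-setter on 1)
b3 stroke→I2  (0-jn J1 has e-setter on 1)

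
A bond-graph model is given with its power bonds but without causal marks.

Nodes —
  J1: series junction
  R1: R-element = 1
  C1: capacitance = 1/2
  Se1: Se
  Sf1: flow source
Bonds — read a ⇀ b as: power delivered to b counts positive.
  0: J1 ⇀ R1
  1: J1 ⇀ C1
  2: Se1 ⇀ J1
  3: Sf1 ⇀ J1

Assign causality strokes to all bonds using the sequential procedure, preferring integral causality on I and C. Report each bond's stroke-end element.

#2 |J1  (Se1: effort source, stroke at far end)
#3 |Sf1  (source Sf1 imposes f)
#0 |J1  (J1: bond 3 brought flow, rest push out)
#1 |J1  (common-f at J1 fixed by 3)

#0 stroke at J1
#1 stroke at J1
#2 stroke at J1
#3 stroke at Sf1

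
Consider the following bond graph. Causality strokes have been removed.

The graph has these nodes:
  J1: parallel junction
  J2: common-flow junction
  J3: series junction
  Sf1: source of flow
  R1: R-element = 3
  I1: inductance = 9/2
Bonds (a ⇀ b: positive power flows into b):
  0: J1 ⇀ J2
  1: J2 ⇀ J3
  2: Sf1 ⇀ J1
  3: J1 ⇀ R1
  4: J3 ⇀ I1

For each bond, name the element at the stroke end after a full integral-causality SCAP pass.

bond 0 |J2
bond 1 |J3
bond 2 |Sf1
bond 3 |J1
bond 4 |I1

bond 2 →Sf1  (source Sf1 imposes f)
bond 4 →I1  (I1: I, integral causality)
bond 1 →J3  (common-f at J3 fixed by 4)
bond 0 →J2  (1-jn J2 has f-setter on 1)
bond 3 →J1  (J1: last free bond brings effort in)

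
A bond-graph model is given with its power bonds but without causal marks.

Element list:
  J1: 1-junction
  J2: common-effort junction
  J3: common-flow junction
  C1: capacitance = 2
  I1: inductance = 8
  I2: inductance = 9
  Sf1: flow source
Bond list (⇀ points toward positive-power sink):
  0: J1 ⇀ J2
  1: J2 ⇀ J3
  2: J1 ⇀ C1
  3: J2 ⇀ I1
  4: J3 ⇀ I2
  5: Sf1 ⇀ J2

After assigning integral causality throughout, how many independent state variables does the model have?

3  (C1, I1, I2 all integral)

#5 stroke at Sf1  (source Sf1 imposes f)
#2 stroke at J1  (prefer integral on C1)
#0 stroke at J2  (J1 needs exactly one f-in)
#1 stroke at J3  (J2: bond 0 brought effort, rest push out)
#3 stroke at I1  (J2: bond 0 brought effort, rest push out)
#4 stroke at I2  (J3 needs exactly one f-in)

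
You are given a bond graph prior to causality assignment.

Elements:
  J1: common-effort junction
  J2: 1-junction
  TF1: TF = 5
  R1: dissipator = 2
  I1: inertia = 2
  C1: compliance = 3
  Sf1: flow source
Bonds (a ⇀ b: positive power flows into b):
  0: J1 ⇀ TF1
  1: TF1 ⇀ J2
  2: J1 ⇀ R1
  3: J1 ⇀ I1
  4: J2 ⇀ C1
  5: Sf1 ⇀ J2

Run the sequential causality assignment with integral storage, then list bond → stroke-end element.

β5 stroke at Sf1  (Sf1 (Sf) sets flow on bond)
β1 stroke at J2  (common-f at J2 fixed by 5)
β4 stroke at J2  (common-f at J2 fixed by 5)
β0 stroke at TF1  (TF TF1: opposite of bond 1)
β3 stroke at I1  (I1 outputs flow p/I1)
β2 stroke at J1  (J1: last free bond brings effort in)

bond 0 stroke at TF1
bond 1 stroke at J2
bond 2 stroke at J1
bond 3 stroke at I1
bond 4 stroke at J2
bond 5 stroke at Sf1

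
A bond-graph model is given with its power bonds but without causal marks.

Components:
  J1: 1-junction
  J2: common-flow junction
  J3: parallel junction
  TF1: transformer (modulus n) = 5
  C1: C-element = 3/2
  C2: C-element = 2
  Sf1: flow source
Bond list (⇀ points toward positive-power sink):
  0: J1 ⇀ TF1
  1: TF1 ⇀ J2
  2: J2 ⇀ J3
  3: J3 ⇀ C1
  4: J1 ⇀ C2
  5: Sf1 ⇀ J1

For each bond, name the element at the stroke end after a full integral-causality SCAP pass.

b5 →Sf1  (Sf1 (Sf) sets flow on bond)
b0 →J1  (common-f at J1 fixed by 5)
b4 →J1  (common-f at J1 fixed by 5)
b1 →TF1  (TF1 one-in-one-out from 0)
b2 →J2  (1-jn J2 has f-setter on 1)
b3 →J3  (J3 needs exactly one e-in)

β0 stroke→J1
β1 stroke→TF1
β2 stroke→J2
β3 stroke→J3
β4 stroke→J1
β5 stroke→Sf1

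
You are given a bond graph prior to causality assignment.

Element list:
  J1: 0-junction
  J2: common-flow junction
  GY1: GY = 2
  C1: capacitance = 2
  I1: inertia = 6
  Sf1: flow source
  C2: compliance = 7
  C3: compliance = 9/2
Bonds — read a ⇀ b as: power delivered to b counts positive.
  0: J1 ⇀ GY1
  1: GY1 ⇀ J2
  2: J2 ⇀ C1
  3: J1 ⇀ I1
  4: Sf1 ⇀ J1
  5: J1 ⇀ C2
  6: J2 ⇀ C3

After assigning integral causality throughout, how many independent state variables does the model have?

4  (C1, C2, C3, I1 all integral)

β4 stroke at Sf1  (Sf1: flow source, stroke at near end)
β2 stroke at J2  (C1 outputs effort q/C1)
β3 stroke at I1  (I1 outputs flow p/I1)
β5 stroke at J1  (C2 outputs effort q/C2)
β0 stroke at GY1  (J1: bond 5 brought effort, rest push out)
β1 stroke at GY1  (GY GY1: same side as bond 0)
β6 stroke at J2  (1-jn J2 has f-setter on 1)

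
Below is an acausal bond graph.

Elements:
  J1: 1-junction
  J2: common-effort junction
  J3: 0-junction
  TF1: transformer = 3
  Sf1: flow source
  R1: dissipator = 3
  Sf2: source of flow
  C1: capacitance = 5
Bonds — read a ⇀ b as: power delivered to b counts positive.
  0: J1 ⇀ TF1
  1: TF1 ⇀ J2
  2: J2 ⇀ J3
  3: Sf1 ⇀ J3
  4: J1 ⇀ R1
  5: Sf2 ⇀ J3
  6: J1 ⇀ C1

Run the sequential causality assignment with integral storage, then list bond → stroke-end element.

#3 stroke→Sf1  (Sf1 (Sf) sets flow on bond)
#5 stroke→Sf2  (Sf2 (Sf) sets flow on bond)
#2 stroke→J3  (J3: last free bond brings effort in)
#1 stroke→J2  (only one effort-in slot at J2)
#0 stroke→TF1  (TF TF1: opposite of bond 1)
#4 stroke→J1  (J1 flow already set via bond 0)
#6 stroke→J1  (J1 flow already set via bond 0)

b0 →TF1
b1 →J2
b2 →J3
b3 →Sf1
b4 →J1
b5 →Sf2
b6 →J1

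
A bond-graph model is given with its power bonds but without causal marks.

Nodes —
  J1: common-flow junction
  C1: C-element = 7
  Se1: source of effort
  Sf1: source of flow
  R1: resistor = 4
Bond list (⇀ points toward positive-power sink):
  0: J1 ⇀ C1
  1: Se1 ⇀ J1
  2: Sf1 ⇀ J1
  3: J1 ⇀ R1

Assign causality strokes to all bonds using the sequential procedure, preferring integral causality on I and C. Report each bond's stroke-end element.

#1 →J1  (Se1 (Se) sets effort on bond)
#2 →Sf1  (source Sf1 imposes f)
#0 →J1  (J1 flow already set via bond 2)
#3 →J1  (1-jn J1 has f-setter on 2)

b0 →J1
b1 →J1
b2 →Sf1
b3 →J1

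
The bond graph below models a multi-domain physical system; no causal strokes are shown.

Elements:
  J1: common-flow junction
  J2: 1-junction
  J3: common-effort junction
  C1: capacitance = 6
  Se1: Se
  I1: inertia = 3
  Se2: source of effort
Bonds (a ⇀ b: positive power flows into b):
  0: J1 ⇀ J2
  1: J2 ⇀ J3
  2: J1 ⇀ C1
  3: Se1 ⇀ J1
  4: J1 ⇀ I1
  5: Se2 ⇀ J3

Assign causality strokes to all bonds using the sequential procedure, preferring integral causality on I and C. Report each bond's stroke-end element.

bond 3 stroke at J1  (source Se1 imposes e)
bond 5 stroke at J3  (source Se2 imposes e)
bond 1 stroke at J2  (common-e at J3 fixed by 5)
bond 0 stroke at J1  (only one flow-in slot at J2)
bond 2 stroke at J1  (C1: C, integral causality)
bond 4 stroke at I1  (J1: last free bond brings flow in)

β0 |J1
β1 |J2
β2 |J1
β3 |J1
β4 |I1
β5 |J3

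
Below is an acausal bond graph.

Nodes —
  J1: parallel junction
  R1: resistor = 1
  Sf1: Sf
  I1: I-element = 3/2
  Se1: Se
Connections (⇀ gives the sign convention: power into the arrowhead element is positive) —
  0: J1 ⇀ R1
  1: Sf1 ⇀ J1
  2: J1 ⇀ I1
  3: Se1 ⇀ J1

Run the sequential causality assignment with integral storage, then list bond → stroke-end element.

b1 stroke→Sf1  (Sf1 (Sf) sets flow on bond)
b3 stroke→J1  (source Se1 imposes e)
b0 stroke→R1  (J1 effort already set via bond 3)
b2 stroke→I1  (J1: bond 3 brought effort, rest push out)

b0 |R1
b1 |Sf1
b2 |I1
b3 |J1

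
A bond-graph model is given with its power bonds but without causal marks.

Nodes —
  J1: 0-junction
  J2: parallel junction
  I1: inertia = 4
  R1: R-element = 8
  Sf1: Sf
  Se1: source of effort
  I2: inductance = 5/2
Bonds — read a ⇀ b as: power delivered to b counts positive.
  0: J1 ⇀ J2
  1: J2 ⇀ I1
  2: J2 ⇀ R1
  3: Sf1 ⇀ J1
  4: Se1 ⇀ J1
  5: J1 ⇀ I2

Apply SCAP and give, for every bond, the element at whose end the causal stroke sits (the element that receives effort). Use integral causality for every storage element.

#0 stroke at J2
#1 stroke at I1
#2 stroke at R1
#3 stroke at Sf1
#4 stroke at J1
#5 stroke at I2

b3 |Sf1  (Sf1 fixes flow; stroke at Sf1)
b4 |J1  (Se1 fixes effort; stroke away)
b0 |J2  (J1: bond 4 brought effort, rest push out)
b5 |I2  (0-jn J1 has e-setter on 4)
b1 |I1  (J2: bond 0 brought effort, rest push out)
b2 |R1  (0-jn J2 has e-setter on 0)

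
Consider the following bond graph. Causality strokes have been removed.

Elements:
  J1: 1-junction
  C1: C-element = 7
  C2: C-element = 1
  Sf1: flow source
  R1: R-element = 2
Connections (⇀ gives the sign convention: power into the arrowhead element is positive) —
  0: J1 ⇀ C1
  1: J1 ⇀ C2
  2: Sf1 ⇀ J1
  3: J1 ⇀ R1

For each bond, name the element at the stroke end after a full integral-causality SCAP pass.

β2 stroke at Sf1  (Sf1 (Sf) sets flow on bond)
β0 stroke at J1  (common-f at J1 fixed by 2)
β1 stroke at J1  (J1: bond 2 brought flow, rest push out)
β3 stroke at J1  (common-f at J1 fixed by 2)

bond 0 →J1
bond 1 →J1
bond 2 →Sf1
bond 3 →J1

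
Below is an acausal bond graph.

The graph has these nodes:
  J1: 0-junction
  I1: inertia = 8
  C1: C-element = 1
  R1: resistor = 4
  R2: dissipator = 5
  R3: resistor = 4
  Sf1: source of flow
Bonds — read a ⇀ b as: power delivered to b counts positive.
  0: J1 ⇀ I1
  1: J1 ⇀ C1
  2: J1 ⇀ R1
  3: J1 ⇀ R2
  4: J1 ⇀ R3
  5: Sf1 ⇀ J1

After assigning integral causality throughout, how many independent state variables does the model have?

2  (C1, I1 all integral)

bond 5 →Sf1  (Sf1 (Sf) sets flow on bond)
bond 0 →I1  (prefer integral on I1)
bond 1 →J1  (C1 integral (e out))
bond 2 →R1  (0-jn J1 has e-setter on 1)
bond 3 →R2  (J1 effort already set via bond 1)
bond 4 →R3  (0-jn J1 has e-setter on 1)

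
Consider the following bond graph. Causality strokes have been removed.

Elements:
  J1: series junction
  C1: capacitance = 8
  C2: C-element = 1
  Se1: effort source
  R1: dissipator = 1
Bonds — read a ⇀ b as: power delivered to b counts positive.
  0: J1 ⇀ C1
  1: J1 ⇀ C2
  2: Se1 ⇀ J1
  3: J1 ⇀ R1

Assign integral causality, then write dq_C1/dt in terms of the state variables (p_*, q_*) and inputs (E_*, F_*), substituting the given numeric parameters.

#2 |J1  (Se1 fixes effort; stroke away)
#0 |J1  (prefer integral on C1)
#1 |J1  (prefer integral on C2)
#3 |R1  (closing 1-jn rule on J1)

dq_C1/dt = E_Se1 - q_C1/8 - q_C2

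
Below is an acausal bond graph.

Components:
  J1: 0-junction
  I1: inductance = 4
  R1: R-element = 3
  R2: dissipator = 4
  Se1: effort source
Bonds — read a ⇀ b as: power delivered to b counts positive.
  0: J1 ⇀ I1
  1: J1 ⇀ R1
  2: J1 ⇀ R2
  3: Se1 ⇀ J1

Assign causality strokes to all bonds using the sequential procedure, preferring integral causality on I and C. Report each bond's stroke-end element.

β3 stroke at J1  (Se1: effort source, stroke at far end)
β0 stroke at I1  (J1: bond 3 brought effort, rest push out)
β1 stroke at R1  (common-e at J1 fixed by 3)
β2 stroke at R2  (J1 effort already set via bond 3)

b0 →I1
b1 →R1
b2 →R2
b3 →J1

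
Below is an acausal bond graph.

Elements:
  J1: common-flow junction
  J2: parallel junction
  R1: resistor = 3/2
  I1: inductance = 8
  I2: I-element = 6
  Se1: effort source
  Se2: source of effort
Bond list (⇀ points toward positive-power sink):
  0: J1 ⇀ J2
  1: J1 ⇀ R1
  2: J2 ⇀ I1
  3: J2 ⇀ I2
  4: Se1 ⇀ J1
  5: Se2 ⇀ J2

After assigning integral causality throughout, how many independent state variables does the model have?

2  (I1, I2 all integral)

bond 4 stroke at J1  (Se1 fixes effort; stroke away)
bond 5 stroke at J2  (Se2 fixes effort; stroke away)
bond 0 stroke at J1  (J2: bond 5 brought effort, rest push out)
bond 2 stroke at I1  (common-e at J2 fixed by 5)
bond 3 stroke at I2  (J2 effort already set via bond 5)
bond 1 stroke at R1  (J1: last free bond brings flow in)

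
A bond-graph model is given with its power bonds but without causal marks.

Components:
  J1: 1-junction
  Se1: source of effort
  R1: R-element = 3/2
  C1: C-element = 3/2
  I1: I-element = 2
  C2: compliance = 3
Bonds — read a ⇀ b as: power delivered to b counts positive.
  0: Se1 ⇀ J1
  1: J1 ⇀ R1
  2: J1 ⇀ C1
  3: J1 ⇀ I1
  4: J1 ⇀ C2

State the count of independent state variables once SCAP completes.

3  (C1, C2, I1 all integral)

β0 →J1  (Se1 (Se) sets effort on bond)
β2 →J1  (C1 outputs effort q/C1)
β3 →I1  (prefer integral on I1)
β1 →J1  (J1 flow already set via bond 3)
β4 →J1  (J1 flow already set via bond 3)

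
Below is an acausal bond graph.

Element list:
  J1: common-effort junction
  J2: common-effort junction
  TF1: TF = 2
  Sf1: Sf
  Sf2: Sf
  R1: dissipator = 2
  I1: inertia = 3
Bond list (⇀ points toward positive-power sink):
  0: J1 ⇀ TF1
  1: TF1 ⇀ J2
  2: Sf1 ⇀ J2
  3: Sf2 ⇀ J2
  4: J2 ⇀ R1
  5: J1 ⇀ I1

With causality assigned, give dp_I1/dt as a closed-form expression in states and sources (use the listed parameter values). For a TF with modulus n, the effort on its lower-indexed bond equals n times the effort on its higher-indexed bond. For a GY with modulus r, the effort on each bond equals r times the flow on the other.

#2 stroke→Sf1  (Sf1 fixes flow; stroke at Sf1)
#3 stroke→Sf2  (source Sf2 imposes f)
#5 stroke→I1  (I1 outputs flow p/I1)
#0 stroke→J1  (J1 needs exactly one e-in)
#1 stroke→TF1  (TF TF1: opposite of bond 0)
#4 stroke→J2  (only one effort-in slot at J2)

dp_I1/dt = 4*F_Sf1 + 4*F_Sf2 - 8*p_I1/3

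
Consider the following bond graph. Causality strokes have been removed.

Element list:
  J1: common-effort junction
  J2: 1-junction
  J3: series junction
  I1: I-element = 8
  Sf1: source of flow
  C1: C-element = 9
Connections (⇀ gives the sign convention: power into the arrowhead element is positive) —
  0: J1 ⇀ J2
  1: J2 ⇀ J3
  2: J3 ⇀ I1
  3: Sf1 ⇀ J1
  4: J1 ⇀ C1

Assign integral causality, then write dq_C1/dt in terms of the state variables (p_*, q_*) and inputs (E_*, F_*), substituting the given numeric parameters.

bond 3 |Sf1  (source Sf1 imposes f)
bond 2 |I1  (prefer integral on I1)
bond 1 |J3  (common-f at J3 fixed by 2)
bond 0 |J2  (J2: bond 1 brought flow, rest push out)
bond 4 |J1  (closing 0-jn rule on J1)

dq_C1/dt = F_Sf1 - p_I1/8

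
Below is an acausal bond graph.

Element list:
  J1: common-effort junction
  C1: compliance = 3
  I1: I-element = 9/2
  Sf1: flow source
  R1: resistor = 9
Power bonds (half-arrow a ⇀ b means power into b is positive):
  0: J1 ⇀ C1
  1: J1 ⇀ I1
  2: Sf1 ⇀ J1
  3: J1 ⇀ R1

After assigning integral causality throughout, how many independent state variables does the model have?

#2 |Sf1  (Sf1 fixes flow; stroke at Sf1)
#0 |J1  (C1 outputs effort q/C1)
#1 |I1  (common-e at J1 fixed by 0)
#3 |R1  (J1: bond 0 brought effort, rest push out)

2  (C1, I1 all integral)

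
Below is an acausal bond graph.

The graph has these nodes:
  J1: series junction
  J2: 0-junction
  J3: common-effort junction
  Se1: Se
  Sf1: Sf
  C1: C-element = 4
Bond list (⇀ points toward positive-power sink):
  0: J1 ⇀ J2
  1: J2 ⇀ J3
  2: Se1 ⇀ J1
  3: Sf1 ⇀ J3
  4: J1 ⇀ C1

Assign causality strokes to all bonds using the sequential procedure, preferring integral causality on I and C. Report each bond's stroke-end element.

bond 2 |J1  (source Se1 imposes e)
bond 3 |Sf1  (source Sf1 imposes f)
bond 1 |J3  (only one effort-in slot at J3)
bond 0 |J2  (only one effort-in slot at J2)
bond 4 |J1  (J1 flow already set via bond 0)

bond 0 stroke→J2
bond 1 stroke→J3
bond 2 stroke→J1
bond 3 stroke→Sf1
bond 4 stroke→J1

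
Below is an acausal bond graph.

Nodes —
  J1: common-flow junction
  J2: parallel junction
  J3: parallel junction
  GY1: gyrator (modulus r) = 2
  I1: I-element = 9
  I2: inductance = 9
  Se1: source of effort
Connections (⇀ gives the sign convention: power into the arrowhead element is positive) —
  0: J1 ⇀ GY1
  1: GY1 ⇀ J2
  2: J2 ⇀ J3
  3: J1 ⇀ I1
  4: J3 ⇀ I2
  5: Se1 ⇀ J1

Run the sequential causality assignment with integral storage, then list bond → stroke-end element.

β0 →J1
β1 →J2
β2 →J3
β3 →I1
β4 →I2
β5 →J1

b5 stroke→J1  (source Se1 imposes e)
b3 stroke→I1  (I1 integral (f out))
b0 stroke→J1  (1-jn J1 has f-setter on 3)
b1 stroke→J2  (GY GY1: same side as bond 0)
b2 stroke→J3  (0-jn J2 has e-setter on 1)
b4 stroke→I2  (J3: bond 2 brought effort, rest push out)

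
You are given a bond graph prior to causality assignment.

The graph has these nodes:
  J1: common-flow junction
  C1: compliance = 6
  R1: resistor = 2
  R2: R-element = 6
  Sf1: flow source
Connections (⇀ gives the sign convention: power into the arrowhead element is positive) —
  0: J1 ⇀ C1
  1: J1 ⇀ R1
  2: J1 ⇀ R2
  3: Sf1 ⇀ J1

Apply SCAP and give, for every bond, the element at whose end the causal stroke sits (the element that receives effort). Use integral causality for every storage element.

β0 →J1
β1 →J1
β2 →J1
β3 →Sf1

β3 stroke at Sf1  (Sf1 fixes flow; stroke at Sf1)
β0 stroke at J1  (1-jn J1 has f-setter on 3)
β1 stroke at J1  (1-jn J1 has f-setter on 3)
β2 stroke at J1  (J1 flow already set via bond 3)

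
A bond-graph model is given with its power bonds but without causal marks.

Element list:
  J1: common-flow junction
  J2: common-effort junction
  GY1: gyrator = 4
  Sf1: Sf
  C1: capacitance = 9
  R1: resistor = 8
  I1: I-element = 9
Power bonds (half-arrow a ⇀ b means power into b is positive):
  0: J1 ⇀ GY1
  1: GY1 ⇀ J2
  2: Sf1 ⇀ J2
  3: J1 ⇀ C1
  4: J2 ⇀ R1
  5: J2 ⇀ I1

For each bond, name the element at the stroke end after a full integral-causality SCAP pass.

#0 stroke→GY1
#1 stroke→GY1
#2 stroke→Sf1
#3 stroke→J1
#4 stroke→J2
#5 stroke→I1

bond 2 stroke at Sf1  (Sf1: flow source, stroke at near end)
bond 3 stroke at J1  (C1 outputs effort q/C1)
bond 0 stroke at GY1  (J1: last free bond brings flow in)
bond 1 stroke at GY1  (GY1 both-in/both-out from 0)
bond 5 stroke at I1  (prefer integral on I1)
bond 4 stroke at J2  (closing 0-jn rule on J2)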